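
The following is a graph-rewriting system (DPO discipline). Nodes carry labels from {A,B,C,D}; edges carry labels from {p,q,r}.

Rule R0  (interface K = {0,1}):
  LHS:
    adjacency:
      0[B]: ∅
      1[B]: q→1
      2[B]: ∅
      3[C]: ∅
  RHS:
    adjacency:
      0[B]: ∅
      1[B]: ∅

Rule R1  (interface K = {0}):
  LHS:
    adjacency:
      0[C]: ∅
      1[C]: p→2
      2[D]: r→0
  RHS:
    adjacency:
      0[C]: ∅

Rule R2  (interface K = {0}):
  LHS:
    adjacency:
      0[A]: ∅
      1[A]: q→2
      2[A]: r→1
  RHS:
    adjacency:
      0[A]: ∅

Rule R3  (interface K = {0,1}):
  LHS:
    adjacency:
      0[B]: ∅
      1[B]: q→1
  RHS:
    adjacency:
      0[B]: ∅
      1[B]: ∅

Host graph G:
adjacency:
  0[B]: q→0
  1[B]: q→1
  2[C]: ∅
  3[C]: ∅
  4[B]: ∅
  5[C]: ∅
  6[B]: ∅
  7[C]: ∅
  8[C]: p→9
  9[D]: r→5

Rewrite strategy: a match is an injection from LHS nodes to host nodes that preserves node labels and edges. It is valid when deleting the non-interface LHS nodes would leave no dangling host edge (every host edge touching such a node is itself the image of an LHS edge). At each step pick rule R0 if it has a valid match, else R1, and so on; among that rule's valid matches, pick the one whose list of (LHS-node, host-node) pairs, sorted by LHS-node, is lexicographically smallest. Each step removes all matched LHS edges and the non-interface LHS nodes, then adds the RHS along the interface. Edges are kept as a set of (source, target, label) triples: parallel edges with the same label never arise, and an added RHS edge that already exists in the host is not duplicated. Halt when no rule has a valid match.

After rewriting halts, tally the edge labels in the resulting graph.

Answer: (no edges)

Rewrite trace:
initial: |V|=10 |E|=4  E = 0-q->0 1-q->1 8-p->9 9-r->5
step 1: apply R0 at {0↦0, 1↦1, 2↦4, 3↦2}  → |V|=8 |E|=3  E = 0-q->0 8-p->9 9-r->5
step 2: apply R0 at {0↦1, 1↦0, 2↦6, 3↦3}  → |V|=6 |E|=2  E = 8-p->9 9-r->5
step 3: apply R1 at {0↦5, 1↦8, 2↦9}  → |V|=4 |E|=0  E = ∅
normal form: no rule applies after step 3
NF edges: []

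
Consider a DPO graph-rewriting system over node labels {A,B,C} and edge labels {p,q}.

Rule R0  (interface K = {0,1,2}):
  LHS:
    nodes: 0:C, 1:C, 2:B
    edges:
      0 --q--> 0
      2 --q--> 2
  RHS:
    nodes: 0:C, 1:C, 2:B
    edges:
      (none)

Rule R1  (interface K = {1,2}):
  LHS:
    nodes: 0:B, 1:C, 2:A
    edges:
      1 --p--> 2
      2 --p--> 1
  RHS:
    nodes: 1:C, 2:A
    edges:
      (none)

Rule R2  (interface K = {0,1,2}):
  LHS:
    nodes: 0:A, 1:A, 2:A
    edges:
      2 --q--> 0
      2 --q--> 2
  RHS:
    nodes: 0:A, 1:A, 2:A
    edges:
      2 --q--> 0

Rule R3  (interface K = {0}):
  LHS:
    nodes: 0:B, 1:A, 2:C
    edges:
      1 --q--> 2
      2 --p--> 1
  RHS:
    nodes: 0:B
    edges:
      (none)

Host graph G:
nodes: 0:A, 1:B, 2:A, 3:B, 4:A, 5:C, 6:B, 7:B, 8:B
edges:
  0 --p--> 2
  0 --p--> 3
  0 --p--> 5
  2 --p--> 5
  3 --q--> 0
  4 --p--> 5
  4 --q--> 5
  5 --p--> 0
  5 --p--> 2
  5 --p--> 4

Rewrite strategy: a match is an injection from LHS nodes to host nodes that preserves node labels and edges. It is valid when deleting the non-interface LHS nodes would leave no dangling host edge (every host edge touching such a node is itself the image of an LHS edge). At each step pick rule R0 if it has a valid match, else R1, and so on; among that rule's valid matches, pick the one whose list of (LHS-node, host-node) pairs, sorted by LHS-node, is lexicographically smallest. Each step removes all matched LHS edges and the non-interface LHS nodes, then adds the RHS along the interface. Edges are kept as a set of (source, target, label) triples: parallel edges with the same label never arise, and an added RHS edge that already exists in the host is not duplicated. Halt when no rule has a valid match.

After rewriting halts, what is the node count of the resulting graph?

Answer: 6

Derivation:
[0] host  ⇒  9 nodes, 10 edges  {0-p->2 0-p->3 0-p->5 2-p->5 3-q->0 4-p->5 4-q->5 5-p->0 5-p->2 5-p->4}
[1] R1 @ {0↦1, 1↦5, 2↦0}  ⇒  8 nodes, 8 edges  {0-p->2 0-p->3 2-p->5 3-q->0 4-p->5 4-q->5 5-p->2 5-p->4}
[2] R1 @ {0↦6, 1↦5, 2↦2}  ⇒  7 nodes, 6 edges  {0-p->2 0-p->3 3-q->0 4-p->5 4-q->5 5-p->4}
[3] R1 @ {0↦7, 1↦5, 2↦4}  ⇒  6 nodes, 4 edges  {0-p->2 0-p->3 3-q->0 4-q->5}
final graph: no rule applies after step 3
NF nodes: {0:A, 2:A, 3:B, 4:A, 5:C, 8:B}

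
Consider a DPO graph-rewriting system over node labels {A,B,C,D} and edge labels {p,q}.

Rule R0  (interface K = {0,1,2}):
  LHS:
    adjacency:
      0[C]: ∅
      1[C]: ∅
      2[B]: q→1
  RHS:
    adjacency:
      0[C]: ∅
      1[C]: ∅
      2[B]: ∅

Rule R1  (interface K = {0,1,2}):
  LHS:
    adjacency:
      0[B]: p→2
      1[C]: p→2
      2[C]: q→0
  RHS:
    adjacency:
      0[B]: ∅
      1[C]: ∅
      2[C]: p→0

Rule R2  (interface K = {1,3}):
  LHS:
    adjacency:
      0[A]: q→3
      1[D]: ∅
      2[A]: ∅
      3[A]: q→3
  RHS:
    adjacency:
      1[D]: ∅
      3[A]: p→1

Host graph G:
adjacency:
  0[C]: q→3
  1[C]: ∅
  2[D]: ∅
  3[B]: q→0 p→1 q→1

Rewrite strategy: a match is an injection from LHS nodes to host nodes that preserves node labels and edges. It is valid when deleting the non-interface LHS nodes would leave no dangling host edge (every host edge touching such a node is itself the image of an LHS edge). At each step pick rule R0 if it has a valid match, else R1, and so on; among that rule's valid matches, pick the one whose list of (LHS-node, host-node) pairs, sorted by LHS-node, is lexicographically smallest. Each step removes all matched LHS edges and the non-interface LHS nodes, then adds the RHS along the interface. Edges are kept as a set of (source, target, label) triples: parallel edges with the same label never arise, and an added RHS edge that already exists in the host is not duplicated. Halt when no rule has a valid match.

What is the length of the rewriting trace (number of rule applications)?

initial: |V|=4 |E|=4  E = 0-q->3 3-q->0 3-p->1 3-q->1
step 1: apply R0 at {0↦0, 1↦1, 2↦3}  → |V|=4 |E|=3  E = 0-q->3 3-q->0 3-p->1
step 2: apply R0 at {0↦1, 1↦0, 2↦3}  → |V|=4 |E|=2  E = 0-q->3 3-p->1
normal form: no rule applies after step 2

Answer: 2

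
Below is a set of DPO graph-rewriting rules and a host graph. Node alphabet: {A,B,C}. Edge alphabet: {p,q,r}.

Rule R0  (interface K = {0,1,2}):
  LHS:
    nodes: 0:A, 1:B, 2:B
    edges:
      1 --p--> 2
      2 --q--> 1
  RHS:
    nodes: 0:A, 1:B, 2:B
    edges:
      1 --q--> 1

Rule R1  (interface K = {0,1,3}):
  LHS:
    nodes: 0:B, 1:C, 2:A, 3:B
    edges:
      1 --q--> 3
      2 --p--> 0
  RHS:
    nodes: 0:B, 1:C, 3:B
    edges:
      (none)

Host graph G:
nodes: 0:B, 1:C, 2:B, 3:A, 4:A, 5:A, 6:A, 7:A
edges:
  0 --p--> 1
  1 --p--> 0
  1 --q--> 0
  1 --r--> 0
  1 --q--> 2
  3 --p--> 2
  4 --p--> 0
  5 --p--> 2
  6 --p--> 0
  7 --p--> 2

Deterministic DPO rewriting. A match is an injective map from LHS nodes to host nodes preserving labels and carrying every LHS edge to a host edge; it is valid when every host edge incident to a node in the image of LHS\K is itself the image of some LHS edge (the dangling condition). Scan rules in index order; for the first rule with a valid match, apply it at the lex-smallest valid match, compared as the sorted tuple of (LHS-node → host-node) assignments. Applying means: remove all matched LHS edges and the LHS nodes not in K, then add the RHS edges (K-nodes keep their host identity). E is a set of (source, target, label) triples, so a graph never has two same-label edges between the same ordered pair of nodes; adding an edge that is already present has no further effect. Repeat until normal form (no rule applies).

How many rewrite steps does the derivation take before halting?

Answer: 2

Derivation:
start.  V:8 E:10  edges: 0-p->1 1-p->0 1-q->0 1-r->0 1-q->2 3-p->2 4-p->0 5-p->2 6-p->0 7-p->2
1. fire R1 via {0↦0, 1↦1, 2↦4, 3↦2}  →  V:7 E:8  edges: 0-p->1 1-p->0 1-q->0 1-r->0 3-p->2 5-p->2 6-p->0 7-p->2
2. fire R1 via {0↦2, 1↦1, 2↦3, 3↦0}  →  V:6 E:6  edges: 0-p->1 1-p->0 1-r->0 5-p->2 6-p->0 7-p->2
halt: no rule applies after step 2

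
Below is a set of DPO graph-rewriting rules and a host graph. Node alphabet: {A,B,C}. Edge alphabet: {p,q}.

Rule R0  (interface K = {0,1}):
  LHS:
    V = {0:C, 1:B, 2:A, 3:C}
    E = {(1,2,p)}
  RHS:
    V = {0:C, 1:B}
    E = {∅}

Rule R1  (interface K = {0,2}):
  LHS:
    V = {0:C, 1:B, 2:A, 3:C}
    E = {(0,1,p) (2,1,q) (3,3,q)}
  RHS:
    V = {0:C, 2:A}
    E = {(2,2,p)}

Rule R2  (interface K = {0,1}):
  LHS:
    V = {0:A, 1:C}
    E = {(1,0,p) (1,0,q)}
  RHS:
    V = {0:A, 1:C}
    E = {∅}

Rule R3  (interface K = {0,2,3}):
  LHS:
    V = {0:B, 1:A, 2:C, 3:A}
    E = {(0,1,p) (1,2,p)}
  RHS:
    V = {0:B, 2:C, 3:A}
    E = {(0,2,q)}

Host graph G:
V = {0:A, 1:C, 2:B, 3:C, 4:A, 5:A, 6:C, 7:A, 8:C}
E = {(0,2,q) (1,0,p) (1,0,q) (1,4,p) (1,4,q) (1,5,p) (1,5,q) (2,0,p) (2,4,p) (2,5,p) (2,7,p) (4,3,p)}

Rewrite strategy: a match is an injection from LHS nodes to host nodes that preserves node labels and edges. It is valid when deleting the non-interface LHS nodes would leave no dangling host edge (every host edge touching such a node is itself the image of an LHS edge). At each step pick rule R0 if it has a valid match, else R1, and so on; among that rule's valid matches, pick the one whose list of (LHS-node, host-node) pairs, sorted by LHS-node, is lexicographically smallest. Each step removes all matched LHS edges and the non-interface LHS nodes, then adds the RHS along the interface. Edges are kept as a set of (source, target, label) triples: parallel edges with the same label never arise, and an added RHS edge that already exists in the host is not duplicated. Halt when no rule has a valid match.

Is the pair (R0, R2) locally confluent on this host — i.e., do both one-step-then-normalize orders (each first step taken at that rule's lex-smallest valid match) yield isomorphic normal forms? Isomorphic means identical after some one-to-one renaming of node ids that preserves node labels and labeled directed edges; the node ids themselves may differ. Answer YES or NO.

branch R0-first: apply at {0↦1, 1↦2, 2↦7, 3↦6} → |E|=11, then 5 more step(s) → NF |V|=4 |E|=3 V={0:A, 1:C, 2:B, 3:C} E=0-q->2 2-p->0 2-q->3
branch R2-first: apply at {0↦0, 1↦1} → |E|=10, then 5 more step(s) → NF |V|=4 |E|=3 V={0:A, 1:C, 2:B, 3:C} E=0-q->2 2-p->0 2-q->3
graphs isomorphic (equal up to label-preserving node renaming)

Answer: YES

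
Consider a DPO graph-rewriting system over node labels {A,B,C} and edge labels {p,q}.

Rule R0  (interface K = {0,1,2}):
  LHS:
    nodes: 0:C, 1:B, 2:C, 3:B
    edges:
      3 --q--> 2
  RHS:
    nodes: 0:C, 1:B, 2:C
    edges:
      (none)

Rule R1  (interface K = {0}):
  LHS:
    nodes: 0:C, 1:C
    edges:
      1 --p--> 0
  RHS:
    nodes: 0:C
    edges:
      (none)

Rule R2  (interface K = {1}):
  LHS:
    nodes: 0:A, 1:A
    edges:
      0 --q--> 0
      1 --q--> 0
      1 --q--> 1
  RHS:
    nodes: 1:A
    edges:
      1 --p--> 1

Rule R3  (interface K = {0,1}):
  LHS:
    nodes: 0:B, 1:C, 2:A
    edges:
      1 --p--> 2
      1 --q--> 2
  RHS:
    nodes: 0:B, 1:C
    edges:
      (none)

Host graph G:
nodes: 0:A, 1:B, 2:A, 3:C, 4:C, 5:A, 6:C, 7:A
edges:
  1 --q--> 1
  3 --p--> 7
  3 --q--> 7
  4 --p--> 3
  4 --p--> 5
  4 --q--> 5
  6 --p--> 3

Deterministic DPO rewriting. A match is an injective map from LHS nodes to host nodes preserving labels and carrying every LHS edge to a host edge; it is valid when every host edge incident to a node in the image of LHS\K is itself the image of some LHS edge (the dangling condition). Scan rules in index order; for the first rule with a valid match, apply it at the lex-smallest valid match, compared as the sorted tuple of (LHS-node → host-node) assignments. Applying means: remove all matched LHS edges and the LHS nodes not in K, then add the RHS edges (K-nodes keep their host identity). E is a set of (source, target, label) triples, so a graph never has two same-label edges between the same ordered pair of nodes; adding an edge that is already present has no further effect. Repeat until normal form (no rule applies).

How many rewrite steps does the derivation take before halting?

[0] host  ⇒  8 nodes, 7 edges  {1-q->1 3-p->7 3-q->7 4-p->3 4-p->5 4-q->5 6-p->3}
[1] R1 @ {0↦3, 1↦6}  ⇒  7 nodes, 6 edges  {1-q->1 3-p->7 3-q->7 4-p->3 4-p->5 4-q->5}
[2] R3 @ {0↦1, 1↦3, 2↦7}  ⇒  6 nodes, 4 edges  {1-q->1 4-p->3 4-p->5 4-q->5}
[3] R3 @ {0↦1, 1↦4, 2↦5}  ⇒  5 nodes, 2 edges  {1-q->1 4-p->3}
[4] R1 @ {0↦3, 1↦4}  ⇒  4 nodes, 1 edges  {1-q->1}
normal form: no rule applies after step 4

Answer: 4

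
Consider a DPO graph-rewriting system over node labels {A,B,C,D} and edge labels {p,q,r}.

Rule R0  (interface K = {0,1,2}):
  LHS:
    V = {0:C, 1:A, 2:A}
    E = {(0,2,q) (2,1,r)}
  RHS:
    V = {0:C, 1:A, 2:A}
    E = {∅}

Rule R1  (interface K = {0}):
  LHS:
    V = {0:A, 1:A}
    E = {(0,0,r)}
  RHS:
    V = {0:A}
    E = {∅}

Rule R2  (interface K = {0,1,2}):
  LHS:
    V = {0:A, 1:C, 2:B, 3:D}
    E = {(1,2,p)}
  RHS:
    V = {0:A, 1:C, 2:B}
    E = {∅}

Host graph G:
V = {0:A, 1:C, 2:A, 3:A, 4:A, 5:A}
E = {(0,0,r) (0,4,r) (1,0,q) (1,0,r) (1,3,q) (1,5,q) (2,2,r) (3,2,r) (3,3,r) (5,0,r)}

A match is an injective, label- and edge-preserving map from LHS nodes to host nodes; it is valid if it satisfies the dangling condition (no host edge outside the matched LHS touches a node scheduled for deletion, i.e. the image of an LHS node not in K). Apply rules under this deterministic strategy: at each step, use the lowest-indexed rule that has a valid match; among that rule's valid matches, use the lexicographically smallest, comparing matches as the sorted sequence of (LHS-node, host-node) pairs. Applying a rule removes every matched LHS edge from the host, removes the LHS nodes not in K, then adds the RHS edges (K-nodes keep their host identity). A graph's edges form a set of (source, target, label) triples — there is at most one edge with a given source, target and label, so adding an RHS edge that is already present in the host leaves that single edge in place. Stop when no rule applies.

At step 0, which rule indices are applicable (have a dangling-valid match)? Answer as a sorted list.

R0: 3 valid matches — {0↦1, 1↦0, 2↦5}, {0↦1, 1↦2, 2↦3}, {0↦1, 1↦4, 2↦0}
R1: no valid match — 12 raw matches, all fail dangling condition
R2: no valid match — LHS pattern not found

Answer: [R0]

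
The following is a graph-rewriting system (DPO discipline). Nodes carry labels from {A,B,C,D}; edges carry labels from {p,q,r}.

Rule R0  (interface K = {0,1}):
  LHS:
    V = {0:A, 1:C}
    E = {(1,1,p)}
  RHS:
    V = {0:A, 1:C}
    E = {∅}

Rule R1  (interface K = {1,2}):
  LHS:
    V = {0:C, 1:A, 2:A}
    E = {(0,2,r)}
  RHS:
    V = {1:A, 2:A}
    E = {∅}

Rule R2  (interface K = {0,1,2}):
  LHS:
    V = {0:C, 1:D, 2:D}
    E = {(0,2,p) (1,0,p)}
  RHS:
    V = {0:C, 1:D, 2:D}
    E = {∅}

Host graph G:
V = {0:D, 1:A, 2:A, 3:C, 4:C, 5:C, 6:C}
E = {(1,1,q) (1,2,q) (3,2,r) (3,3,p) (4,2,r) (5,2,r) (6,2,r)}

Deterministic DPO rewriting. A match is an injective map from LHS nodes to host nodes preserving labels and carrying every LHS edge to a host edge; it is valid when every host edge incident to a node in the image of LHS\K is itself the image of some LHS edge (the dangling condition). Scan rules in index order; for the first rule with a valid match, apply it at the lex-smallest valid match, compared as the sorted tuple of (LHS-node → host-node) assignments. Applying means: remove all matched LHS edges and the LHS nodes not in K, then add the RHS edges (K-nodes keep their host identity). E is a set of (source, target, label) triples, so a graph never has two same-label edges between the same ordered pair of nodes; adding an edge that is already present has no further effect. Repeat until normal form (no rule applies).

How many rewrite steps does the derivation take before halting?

[0] host  ⇒  7 nodes, 7 edges  {1-q->1 1-q->2 3-r->2 3-p->3 4-r->2 5-r->2 6-r->2}
[1] R0 @ {0↦1, 1↦3}  ⇒  7 nodes, 6 edges  {1-q->1 1-q->2 3-r->2 4-r->2 5-r->2 6-r->2}
[2] R1 @ {0↦3, 1↦1, 2↦2}  ⇒  6 nodes, 5 edges  {1-q->1 1-q->2 4-r->2 5-r->2 6-r->2}
[3] R1 @ {0↦4, 1↦1, 2↦2}  ⇒  5 nodes, 4 edges  {1-q->1 1-q->2 5-r->2 6-r->2}
[4] R1 @ {0↦5, 1↦1, 2↦2}  ⇒  4 nodes, 3 edges  {1-q->1 1-q->2 6-r->2}
[5] R1 @ {0↦6, 1↦1, 2↦2}  ⇒  3 nodes, 2 edges  {1-q->1 1-q->2}
halt: no rule applies after step 5

Answer: 5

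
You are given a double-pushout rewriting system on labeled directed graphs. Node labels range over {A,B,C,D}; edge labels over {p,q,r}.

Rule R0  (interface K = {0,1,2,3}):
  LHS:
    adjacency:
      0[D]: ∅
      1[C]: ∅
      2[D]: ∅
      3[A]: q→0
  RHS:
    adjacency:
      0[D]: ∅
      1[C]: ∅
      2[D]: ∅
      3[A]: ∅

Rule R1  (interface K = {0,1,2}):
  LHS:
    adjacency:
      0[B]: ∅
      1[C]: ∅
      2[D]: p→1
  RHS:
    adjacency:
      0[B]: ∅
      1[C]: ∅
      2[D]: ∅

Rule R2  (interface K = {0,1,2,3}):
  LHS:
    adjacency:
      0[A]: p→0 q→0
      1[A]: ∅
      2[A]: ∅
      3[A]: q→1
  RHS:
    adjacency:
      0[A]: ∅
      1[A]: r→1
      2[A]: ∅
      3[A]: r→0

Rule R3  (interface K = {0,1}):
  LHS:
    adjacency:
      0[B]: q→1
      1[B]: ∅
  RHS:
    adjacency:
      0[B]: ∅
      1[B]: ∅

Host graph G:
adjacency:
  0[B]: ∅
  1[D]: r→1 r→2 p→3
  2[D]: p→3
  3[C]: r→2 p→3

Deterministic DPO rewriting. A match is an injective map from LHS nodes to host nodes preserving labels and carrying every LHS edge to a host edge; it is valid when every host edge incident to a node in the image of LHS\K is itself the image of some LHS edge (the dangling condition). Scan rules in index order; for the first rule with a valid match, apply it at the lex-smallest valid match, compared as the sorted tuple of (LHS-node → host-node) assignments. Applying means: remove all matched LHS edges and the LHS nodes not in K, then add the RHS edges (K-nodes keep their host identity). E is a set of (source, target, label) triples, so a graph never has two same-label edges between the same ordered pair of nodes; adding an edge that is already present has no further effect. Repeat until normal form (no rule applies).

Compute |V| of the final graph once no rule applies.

Answer: 4

Steps:
start.  V:4 E:6  edges: 1-r->1 1-r->2 1-p->3 2-p->3 3-r->2 3-p->3
1. fire R1 via {0↦0, 1↦3, 2↦1}  →  V:4 E:5  edges: 1-r->1 1-r->2 2-p->3 3-r->2 3-p->3
2. fire R1 via {0↦0, 1↦3, 2↦2}  →  V:4 E:4  edges: 1-r->1 1-r->2 3-r->2 3-p->3
normal form: no rule applies after step 2
NF nodes: {0:B, 1:D, 2:D, 3:C}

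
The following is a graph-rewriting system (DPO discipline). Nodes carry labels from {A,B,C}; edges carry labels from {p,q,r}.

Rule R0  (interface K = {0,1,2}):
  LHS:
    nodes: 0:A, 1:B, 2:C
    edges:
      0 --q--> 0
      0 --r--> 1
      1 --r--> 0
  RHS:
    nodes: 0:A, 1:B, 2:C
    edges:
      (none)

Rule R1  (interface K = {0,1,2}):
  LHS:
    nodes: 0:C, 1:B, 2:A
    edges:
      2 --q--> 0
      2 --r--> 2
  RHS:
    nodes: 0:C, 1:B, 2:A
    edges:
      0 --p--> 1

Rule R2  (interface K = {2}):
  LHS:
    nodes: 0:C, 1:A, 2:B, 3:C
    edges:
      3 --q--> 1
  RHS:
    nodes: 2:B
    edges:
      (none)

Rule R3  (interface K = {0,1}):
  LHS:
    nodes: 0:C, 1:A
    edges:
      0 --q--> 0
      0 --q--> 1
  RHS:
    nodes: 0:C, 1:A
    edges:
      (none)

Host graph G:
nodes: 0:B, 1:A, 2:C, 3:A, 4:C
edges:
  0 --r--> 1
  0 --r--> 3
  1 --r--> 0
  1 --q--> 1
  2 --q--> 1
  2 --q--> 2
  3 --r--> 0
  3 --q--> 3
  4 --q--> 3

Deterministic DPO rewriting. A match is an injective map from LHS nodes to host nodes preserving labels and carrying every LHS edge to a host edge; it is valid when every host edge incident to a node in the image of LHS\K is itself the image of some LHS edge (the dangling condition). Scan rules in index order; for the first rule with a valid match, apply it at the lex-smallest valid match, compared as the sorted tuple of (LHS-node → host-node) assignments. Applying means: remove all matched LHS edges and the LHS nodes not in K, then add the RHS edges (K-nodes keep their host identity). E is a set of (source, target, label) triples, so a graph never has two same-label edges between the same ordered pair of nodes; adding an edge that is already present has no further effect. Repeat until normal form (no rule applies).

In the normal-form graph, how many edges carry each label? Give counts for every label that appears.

Answer: (no edges)

Rewrite trace:
start.  V:5 E:9  edges: 0-r->1 0-r->3 1-r->0 1-q->1 2-q->1 2-q->2 3-r->0 3-q->3 4-q->3
1. fire R0 via {0↦1, 1↦0, 2↦2}  →  V:5 E:6  edges: 0-r->3 2-q->1 2-q->2 3-r->0 3-q->3 4-q->3
2. fire R0 via {0↦3, 1↦0, 2↦2}  →  V:5 E:3  edges: 2-q->1 2-q->2 4-q->3
3. fire R3 via {0↦2, 1↦1}  →  V:5 E:1  edges: 4-q->3
4. fire R2 via {0↦2, 1↦3, 2↦0, 3↦4}  →  V:2 E:0  edges: ∅
halt: no rule applies after step 4
NF edges: []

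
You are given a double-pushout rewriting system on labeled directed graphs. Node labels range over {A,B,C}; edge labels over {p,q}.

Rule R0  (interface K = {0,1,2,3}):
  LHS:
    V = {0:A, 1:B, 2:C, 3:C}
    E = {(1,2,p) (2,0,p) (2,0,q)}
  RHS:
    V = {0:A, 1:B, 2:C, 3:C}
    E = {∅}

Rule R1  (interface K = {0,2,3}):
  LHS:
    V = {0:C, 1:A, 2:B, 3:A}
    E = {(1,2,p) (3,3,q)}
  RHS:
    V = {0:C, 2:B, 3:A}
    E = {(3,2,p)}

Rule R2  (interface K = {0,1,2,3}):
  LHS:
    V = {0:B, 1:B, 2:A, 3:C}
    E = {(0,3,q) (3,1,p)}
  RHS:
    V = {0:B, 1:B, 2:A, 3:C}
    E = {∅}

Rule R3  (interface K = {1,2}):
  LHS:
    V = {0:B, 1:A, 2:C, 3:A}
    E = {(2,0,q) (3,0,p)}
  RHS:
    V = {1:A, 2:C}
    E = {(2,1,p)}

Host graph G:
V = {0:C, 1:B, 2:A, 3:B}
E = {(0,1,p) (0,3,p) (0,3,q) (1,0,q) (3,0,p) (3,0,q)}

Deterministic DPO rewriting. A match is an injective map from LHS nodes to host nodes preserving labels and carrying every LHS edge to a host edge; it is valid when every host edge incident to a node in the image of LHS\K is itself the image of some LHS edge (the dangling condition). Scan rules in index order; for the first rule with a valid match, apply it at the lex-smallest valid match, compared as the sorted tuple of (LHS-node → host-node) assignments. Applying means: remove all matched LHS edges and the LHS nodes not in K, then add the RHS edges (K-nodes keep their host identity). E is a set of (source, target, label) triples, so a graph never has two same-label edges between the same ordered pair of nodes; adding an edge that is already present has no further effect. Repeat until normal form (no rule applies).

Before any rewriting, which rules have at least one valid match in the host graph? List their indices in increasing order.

R0: no valid match — LHS pattern not found
R1: no valid match — LHS pattern not found
R2: 2 valid matches — {0↦1, 1↦3, 2↦2, 3↦0}, {0↦3, 1↦1, 2↦2, 3↦0}
R3: no valid match — LHS pattern not found

Answer: [R2]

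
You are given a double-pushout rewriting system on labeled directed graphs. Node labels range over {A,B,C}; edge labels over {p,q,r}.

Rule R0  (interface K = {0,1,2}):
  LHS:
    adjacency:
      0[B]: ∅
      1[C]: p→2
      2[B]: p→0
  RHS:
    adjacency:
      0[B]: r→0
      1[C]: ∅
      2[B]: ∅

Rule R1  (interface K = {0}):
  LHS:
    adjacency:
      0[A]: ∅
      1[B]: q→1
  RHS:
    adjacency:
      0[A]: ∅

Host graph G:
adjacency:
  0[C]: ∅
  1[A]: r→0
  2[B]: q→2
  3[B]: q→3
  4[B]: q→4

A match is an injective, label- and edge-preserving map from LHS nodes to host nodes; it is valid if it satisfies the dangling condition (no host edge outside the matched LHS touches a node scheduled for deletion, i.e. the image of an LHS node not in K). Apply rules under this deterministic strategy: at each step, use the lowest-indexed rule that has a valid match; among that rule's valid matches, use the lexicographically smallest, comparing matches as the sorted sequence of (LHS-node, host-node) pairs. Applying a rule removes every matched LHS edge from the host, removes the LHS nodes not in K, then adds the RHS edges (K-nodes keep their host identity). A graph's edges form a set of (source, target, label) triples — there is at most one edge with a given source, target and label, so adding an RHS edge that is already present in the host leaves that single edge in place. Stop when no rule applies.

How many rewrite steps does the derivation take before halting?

initial: |V|=5 |E|=4  E = 1-r->0 2-q->2 3-q->3 4-q->4
step 1: apply R1 at {0↦1, 1↦2}  → |V|=4 |E|=3  E = 1-r->0 3-q->3 4-q->4
step 2: apply R1 at {0↦1, 1↦3}  → |V|=3 |E|=2  E = 1-r->0 4-q->4
step 3: apply R1 at {0↦1, 1↦4}  → |V|=2 |E|=1  E = 1-r->0
halt: no rule applies after step 3

Answer: 3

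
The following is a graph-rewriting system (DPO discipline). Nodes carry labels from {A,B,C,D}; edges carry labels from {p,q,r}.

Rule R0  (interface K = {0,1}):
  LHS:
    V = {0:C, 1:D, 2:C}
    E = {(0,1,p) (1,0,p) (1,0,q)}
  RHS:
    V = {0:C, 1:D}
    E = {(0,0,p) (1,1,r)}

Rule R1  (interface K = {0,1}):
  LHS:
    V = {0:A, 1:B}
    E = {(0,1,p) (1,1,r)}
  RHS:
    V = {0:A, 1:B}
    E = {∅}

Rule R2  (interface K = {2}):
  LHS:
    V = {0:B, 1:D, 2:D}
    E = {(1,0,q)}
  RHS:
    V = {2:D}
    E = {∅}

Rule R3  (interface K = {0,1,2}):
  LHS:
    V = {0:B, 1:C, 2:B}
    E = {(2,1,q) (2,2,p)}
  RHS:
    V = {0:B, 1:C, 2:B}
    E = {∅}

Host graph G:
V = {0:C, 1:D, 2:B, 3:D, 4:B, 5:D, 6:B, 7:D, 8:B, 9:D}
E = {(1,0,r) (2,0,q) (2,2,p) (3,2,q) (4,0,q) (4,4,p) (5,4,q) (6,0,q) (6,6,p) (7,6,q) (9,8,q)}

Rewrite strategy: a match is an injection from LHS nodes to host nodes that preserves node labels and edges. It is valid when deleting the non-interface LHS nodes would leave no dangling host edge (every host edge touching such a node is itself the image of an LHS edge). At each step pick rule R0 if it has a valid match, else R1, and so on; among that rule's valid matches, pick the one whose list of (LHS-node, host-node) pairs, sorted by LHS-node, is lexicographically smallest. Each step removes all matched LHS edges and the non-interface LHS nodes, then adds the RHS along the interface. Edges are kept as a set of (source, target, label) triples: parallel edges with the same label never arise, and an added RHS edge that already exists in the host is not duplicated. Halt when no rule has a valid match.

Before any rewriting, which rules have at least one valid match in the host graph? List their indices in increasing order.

Answer: [R2,R3]

Steps:
R0: no valid match — LHS pattern not found
R1: no valid match — LHS pattern not found
R2: 4 valid matches — {0↦8, 1↦9, 2↦1}, {0↦8, 1↦9, 2↦3}, {0↦8, 1↦9, 2↦5} (+1 more)
R3: 9 valid matches — {0↦2, 1↦0, 2↦4}, {0↦2, 1↦0, 2↦6}, {0↦4, 1↦0, 2↦2} (+6 more)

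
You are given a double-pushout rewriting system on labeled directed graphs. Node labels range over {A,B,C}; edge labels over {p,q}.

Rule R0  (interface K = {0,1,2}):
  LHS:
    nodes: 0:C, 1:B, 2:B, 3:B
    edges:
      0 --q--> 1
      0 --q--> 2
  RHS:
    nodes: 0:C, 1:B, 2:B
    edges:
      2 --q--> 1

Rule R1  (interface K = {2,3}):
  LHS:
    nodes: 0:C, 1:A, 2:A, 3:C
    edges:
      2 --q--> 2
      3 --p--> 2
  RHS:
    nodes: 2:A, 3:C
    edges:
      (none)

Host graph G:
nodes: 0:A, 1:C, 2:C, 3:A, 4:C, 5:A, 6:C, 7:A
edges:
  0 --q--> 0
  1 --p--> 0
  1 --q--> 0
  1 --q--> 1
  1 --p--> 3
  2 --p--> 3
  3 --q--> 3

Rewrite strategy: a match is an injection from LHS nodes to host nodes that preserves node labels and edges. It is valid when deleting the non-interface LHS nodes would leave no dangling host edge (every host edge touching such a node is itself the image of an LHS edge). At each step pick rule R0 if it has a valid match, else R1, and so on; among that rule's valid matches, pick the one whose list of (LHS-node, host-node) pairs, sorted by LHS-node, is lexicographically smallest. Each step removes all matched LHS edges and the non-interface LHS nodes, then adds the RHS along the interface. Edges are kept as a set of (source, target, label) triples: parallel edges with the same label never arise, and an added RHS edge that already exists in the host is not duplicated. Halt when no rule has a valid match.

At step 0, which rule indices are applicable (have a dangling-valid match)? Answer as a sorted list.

R0: no valid match — LHS pattern not found
R1: 12 valid matches — {0↦4, 1↦5, 2↦0, 3↦1}, {0↦4, 1↦5, 2↦3, 3↦1}, {0↦4, 1↦5, 2↦3, 3↦2} (+9 more)

Answer: [R1]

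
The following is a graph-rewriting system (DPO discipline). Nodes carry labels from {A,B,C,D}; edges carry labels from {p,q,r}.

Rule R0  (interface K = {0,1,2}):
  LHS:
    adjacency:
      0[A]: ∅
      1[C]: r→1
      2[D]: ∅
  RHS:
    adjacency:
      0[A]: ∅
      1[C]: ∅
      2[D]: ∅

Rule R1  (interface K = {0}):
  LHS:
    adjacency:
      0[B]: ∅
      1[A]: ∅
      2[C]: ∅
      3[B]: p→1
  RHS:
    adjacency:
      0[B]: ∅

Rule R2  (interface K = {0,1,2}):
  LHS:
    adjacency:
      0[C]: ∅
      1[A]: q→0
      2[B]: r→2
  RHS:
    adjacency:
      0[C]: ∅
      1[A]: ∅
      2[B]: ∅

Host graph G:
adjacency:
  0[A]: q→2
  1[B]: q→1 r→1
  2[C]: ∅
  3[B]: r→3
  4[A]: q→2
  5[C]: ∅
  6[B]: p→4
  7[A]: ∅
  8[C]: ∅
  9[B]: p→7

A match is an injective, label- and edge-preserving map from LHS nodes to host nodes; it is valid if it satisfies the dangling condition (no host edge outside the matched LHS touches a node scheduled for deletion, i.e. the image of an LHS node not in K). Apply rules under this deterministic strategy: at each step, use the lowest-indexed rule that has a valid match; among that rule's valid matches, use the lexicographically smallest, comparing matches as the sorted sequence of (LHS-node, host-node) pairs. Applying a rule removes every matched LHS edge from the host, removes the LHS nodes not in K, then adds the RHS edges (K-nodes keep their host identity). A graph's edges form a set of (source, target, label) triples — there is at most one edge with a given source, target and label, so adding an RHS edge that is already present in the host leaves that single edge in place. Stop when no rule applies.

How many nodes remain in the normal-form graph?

Answer: 4

Steps:
initial: |V|=10 |E|=7  E = 0-q->2 1-q->1 1-r->1 3-r->3 4-q->2 6-p->4 9-p->7
step 1: apply R1 at {0↦1, 1↦7, 2↦5, 3↦9}  → |V|=7 |E|=6  E = 0-q->2 1-q->1 1-r->1 3-r->3 4-q->2 6-p->4
step 2: apply R2 at {0↦2, 1↦0, 2↦1}  → |V|=7 |E|=4  E = 1-q->1 3-r->3 4-q->2 6-p->4
step 3: apply R2 at {0↦2, 1↦4, 2↦3}  → |V|=7 |E|=2  E = 1-q->1 6-p->4
step 4: apply R1 at {0↦1, 1↦4, 2↦2, 3↦6}  → |V|=4 |E|=1  E = 1-q->1
halt: no rule applies after step 4
NF nodes: {0:A, 1:B, 3:B, 8:C}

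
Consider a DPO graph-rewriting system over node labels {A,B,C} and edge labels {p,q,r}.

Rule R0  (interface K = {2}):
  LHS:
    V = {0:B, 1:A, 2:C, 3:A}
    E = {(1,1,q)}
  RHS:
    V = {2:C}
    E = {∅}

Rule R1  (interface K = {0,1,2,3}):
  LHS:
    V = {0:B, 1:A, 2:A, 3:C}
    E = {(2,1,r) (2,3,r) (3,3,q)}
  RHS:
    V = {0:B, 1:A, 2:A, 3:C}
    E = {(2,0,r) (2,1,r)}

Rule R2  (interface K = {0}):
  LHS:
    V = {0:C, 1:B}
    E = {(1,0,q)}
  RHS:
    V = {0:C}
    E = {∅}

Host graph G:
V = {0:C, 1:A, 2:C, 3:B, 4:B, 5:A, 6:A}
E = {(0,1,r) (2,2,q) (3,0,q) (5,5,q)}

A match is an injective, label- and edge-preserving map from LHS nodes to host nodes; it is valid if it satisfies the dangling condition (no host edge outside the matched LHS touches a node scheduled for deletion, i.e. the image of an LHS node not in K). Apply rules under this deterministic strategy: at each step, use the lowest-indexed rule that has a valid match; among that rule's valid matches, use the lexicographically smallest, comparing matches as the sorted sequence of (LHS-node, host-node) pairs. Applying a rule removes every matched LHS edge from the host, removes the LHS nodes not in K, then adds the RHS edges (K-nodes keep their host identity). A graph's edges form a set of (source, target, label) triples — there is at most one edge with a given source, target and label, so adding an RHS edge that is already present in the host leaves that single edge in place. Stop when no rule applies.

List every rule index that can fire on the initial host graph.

Answer: [R0,R2]

Rewrite trace:
R0: 2 valid matches — {0↦4, 1↦5, 2↦0, 3↦6}, {0↦4, 1↦5, 2↦2, 3↦6}
R1: no valid match — LHS pattern not found
R2: 1 valid match — {0↦0, 1↦3}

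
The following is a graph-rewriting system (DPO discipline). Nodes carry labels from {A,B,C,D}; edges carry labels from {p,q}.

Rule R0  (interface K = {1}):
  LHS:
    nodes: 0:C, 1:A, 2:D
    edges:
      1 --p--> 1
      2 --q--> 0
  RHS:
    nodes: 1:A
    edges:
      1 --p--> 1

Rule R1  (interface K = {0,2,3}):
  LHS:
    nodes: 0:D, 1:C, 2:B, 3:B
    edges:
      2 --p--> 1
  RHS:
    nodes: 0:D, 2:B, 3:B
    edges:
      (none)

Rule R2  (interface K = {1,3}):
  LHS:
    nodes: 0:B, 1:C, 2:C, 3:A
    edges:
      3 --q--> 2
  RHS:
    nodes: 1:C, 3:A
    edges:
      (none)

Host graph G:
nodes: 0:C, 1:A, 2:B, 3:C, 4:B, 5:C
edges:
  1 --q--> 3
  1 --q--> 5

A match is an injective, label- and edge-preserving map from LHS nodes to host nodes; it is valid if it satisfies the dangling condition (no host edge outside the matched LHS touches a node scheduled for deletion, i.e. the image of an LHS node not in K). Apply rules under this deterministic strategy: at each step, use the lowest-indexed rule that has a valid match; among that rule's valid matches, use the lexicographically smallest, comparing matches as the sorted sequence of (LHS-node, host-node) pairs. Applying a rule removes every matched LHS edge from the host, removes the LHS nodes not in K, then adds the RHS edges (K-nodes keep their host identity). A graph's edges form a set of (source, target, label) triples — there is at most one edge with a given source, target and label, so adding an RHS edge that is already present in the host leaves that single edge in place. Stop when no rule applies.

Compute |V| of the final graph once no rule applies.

Answer: 2

Steps:
[0] host  ⇒  6 nodes, 2 edges  {1-q->3 1-q->5}
[1] R2 @ {0↦2, 1↦0, 2↦3, 3↦1}  ⇒  4 nodes, 1 edges  {1-q->5}
[2] R2 @ {0↦4, 1↦0, 2↦5, 3↦1}  ⇒  2 nodes, 0 edges  {∅}
halt: no rule applies after step 2
NF nodes: {0:C, 1:A}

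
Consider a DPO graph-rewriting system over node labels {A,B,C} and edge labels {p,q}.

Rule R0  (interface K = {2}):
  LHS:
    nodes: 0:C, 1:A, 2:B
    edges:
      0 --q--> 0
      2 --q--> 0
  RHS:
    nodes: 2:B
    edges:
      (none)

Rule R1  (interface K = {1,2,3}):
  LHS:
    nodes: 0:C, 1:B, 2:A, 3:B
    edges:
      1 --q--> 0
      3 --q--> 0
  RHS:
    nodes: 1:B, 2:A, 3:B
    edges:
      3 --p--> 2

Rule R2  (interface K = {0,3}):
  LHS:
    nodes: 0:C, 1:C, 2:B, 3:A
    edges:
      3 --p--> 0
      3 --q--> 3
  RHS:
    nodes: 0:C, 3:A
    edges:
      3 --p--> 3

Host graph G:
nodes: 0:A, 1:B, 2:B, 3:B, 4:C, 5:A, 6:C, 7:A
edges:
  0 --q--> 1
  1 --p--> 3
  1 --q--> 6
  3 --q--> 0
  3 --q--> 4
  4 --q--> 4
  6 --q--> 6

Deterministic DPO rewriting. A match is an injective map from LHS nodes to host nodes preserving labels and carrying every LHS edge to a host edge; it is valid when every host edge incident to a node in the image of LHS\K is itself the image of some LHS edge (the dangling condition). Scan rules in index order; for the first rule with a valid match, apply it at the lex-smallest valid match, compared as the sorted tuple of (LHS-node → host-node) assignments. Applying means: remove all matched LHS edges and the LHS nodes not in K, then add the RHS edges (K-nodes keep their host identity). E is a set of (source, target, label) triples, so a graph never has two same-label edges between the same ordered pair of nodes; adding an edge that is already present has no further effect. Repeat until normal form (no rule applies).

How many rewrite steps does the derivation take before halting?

Answer: 2

Derivation:
initial: |V|=8 |E|=7  E = 0-q->1 1-p->3 1-q->6 3-q->0 3-q->4 4-q->4 6-q->6
step 1: apply R0 at {0↦4, 1↦5, 2↦3}  → |V|=6 |E|=5  E = 0-q->1 1-p->3 1-q->6 3-q->0 6-q->6
step 2: apply R0 at {0↦6, 1↦7, 2↦1}  → |V|=4 |E|=3  E = 0-q->1 1-p->3 3-q->0
final graph: no rule applies after step 2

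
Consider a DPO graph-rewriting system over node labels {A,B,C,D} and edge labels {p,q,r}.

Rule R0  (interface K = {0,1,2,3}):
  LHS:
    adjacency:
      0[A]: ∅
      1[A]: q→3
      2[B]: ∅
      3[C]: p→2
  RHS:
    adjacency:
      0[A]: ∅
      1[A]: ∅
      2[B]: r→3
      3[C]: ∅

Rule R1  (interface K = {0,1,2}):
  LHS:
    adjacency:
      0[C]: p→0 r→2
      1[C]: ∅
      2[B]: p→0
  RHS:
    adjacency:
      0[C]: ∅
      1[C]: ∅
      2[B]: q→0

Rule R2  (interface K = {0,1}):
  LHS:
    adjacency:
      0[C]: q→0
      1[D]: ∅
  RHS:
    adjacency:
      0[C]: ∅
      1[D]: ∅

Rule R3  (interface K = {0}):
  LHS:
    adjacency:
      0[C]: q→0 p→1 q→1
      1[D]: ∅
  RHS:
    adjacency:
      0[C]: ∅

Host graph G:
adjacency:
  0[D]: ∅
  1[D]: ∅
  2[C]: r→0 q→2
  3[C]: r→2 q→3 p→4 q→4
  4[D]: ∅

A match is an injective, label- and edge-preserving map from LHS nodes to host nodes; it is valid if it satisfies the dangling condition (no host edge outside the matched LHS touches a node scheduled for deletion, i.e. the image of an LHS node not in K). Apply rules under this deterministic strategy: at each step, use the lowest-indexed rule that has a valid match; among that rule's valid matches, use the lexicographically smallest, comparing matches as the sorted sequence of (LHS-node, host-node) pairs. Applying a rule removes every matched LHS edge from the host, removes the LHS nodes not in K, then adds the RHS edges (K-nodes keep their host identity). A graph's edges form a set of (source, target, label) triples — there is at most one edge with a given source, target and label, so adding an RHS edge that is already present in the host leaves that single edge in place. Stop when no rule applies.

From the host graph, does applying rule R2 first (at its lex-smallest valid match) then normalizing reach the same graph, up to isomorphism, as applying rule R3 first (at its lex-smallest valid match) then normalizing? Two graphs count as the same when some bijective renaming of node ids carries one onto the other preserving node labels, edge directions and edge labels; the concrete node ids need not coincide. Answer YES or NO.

Answer: NO

Rewrite trace:
branch R2-first: apply at {0↦2, 1↦0} → |E|=5, then 1 more step(s) → NF |V|=5 |E|=4 V={0:D, 1:D, 2:C, 3:C, 4:D} E=2-r->0 3-r->2 3-p->4 3-q->4
branch R3-first: apply at {0↦3, 1↦4} → |E|=3, then 1 more step(s) → NF |V|=4 |E|=2 V={0:D, 1:D, 2:C, 3:C} E=2-r->0 3-r->2
graphs not isomorphic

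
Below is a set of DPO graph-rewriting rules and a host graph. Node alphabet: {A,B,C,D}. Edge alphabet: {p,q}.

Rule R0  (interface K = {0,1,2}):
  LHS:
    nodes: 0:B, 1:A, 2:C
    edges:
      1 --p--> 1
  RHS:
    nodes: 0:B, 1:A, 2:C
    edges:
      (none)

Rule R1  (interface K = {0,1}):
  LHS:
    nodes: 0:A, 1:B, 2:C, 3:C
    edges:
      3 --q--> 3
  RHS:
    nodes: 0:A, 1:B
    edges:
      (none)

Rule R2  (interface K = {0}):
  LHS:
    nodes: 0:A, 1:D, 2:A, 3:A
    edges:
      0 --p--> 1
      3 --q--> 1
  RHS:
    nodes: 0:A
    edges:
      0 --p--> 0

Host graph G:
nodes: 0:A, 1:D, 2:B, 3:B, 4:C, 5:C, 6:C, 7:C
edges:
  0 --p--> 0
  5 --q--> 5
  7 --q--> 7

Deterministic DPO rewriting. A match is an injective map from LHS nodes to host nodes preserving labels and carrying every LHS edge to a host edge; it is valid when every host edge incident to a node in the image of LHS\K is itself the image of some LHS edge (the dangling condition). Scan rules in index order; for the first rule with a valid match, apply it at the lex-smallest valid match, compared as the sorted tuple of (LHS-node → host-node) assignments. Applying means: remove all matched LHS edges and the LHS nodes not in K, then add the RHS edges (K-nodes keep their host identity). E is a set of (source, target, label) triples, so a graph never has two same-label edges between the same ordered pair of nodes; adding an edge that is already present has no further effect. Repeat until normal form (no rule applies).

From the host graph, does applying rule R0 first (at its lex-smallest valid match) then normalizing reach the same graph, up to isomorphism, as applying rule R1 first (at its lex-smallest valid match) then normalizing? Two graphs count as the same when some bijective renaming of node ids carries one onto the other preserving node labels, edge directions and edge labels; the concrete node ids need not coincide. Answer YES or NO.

branch R0-first: apply at {0↦2, 1↦0, 2↦4} → |E|=2, then 2 more step(s) → NF |V|=4 |E|=0 V={0:A, 1:D, 2:B, 3:B} E=∅
branch R1-first: apply at {0↦0, 1↦2, 2↦4, 3↦5} → |E|=2, then 2 more step(s) → NF |V|=4 |E|=0 V={0:A, 1:D, 2:B, 3:B} E=∅
graphs isomorphic (equal up to label-preserving node renaming)

Answer: YES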